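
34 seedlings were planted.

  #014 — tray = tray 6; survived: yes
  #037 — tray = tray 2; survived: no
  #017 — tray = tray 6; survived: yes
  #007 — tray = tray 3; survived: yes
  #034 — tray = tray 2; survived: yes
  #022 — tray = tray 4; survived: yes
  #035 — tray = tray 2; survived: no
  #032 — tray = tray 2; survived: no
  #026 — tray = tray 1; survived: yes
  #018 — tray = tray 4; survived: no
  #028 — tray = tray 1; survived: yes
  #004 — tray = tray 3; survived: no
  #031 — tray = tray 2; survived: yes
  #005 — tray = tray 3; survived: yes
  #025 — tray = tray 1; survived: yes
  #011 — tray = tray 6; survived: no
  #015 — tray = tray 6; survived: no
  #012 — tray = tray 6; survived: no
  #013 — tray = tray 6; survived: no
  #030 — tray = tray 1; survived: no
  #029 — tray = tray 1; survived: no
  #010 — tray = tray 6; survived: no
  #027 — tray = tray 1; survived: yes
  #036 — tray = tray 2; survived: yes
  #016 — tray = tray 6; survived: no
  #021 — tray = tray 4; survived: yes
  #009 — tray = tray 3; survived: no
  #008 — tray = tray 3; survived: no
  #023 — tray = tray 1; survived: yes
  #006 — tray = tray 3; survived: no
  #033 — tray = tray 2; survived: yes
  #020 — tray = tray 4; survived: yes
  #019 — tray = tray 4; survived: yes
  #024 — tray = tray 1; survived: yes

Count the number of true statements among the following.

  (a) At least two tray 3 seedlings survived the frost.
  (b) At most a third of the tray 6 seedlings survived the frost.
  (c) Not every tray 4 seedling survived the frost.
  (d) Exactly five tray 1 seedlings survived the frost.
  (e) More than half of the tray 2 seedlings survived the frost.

(a) tray 3: |A| = 6, |A ∩ B| = 2; needs |A ∩ B| ≥ 2 — true.
(b) tray 6: |A| = 8, |A ∩ B| = 2; needs |A ∩ B| / |A| ≤ 1/3 — true.
(c) tray 4: |A| = 5, |A ∩ B| = 4; needs A ⊄ B (|A ∖ B| ≥ 1) — true.
(d) tray 1: |A| = 8, |A ∩ B| = 6; needs |A ∩ B| = 5 — false.
(e) tray 2: |A| = 7, |A ∩ B| = 4; needs |A ∩ B| > |A ∖ B| — true.

4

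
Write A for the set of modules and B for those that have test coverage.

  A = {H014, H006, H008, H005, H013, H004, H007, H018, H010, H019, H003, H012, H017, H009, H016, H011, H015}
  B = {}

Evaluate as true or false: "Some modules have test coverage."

The determiner here denotes the relation: A ∩ B ≠ ∅ (|A ∩ B| ≥ 1).
|A| = 17, |A ∩ B| = 0, |A ∖ B| = 17.
So the statement is false.

False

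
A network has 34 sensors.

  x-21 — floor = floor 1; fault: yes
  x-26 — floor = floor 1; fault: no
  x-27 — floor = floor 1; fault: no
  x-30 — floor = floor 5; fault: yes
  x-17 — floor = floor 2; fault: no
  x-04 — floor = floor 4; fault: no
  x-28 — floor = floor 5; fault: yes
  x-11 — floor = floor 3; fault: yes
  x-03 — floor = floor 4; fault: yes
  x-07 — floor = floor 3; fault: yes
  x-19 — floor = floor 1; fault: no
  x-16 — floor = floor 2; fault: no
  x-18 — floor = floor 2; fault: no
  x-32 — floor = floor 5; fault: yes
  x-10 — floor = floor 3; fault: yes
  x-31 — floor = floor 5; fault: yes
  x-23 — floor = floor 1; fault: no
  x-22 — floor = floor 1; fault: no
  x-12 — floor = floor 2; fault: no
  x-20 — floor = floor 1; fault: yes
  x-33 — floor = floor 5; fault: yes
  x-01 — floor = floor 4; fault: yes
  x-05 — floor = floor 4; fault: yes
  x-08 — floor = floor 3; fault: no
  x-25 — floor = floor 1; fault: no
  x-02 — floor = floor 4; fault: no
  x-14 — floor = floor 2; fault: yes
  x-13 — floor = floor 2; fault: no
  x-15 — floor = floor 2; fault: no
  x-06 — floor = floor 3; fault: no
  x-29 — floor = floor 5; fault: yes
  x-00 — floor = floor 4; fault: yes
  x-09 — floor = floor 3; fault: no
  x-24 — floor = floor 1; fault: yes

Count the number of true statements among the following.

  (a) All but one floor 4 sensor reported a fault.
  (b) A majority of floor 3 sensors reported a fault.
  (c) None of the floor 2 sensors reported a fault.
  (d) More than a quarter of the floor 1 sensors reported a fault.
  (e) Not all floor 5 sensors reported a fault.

(a) floor 4: |A| = 6, |A ∩ B| = 4; needs |A ∖ B| = 1 — false.
(b) floor 3: |A| = 6, |A ∩ B| = 3; needs |A ∩ B| > |A ∖ B| — false.
(c) floor 2: |A| = 7, |A ∩ B| = 1; needs A ∩ B = ∅ (|A ∩ B| = 0) — false.
(d) floor 1: |A| = 9, |A ∩ B| = 3; needs |A ∩ B| / |A| > 1/4 — true.
(e) floor 5: |A| = 6, |A ∩ B| = 6; needs A ⊄ B (|A ∖ B| ≥ 1) — false.

1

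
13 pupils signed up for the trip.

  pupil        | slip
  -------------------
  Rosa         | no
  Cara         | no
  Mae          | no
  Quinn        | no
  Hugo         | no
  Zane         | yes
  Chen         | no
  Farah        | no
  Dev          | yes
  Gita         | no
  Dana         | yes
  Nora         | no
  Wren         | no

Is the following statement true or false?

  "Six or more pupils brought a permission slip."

False

'Six or more pupils brought a permission slip' holds iff |A ∩ B| ≥ 6.
A (the restrictor) = {Rosa, Cara, Mae, Quinn, Hugo, Zane, Chen, Farah, Dev, Gita, Dana, Nora, Wren}, |A| = 13.
A ∩ B = {Zane, Dev, Dana}, so |A ∩ B| = 3.
|A ∩ B| = 3, so the statement is false.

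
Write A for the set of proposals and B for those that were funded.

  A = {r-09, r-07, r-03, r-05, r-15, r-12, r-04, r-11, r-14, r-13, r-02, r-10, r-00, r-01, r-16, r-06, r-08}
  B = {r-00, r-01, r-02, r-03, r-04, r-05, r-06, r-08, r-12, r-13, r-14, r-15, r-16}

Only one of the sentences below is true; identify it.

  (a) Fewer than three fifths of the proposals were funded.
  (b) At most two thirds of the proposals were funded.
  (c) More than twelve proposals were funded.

|A| = 17, |A ∩ B| = 13, |A ∖ B| = 4.
(a) requires |A ∩ B| / |A| < 3/5: false.
(b) requires |A ∩ B| / |A| ≤ 2/3: false.
(c) requires |A ∩ B| > 12: true.

(c)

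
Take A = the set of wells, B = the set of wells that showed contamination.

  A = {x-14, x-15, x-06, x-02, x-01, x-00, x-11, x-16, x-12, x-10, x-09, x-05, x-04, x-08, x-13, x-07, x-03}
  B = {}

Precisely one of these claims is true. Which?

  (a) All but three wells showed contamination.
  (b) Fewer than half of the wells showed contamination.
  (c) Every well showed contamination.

|A| = 17, |A ∩ B| = 0, |A ∖ B| = 17.
(a) requires |A ∖ B| = 3: false.
(b) requires |A ∩ B| < |A ∖ B|: true.
(c) requires A ⊆ B, i.e. every element of A is in B (|A ∖ B| = 0): false.

(b)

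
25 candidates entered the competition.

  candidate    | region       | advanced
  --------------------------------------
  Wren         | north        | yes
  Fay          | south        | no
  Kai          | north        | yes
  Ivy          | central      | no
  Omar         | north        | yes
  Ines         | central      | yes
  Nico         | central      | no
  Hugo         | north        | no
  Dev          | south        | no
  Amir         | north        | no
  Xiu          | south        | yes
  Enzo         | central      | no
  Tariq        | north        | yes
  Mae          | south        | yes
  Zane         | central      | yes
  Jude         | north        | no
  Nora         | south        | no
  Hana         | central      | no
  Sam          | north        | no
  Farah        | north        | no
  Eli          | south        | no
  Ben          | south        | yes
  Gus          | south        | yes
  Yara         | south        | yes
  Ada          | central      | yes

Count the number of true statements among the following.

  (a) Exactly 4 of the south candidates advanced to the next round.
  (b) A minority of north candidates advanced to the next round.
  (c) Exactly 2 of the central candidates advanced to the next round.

(a) south: |A| = 9, |A ∩ B| = 5; needs |A ∩ B| = 4 — false.
(b) north: |A| = 9, |A ∩ B| = 4; needs |A ∩ B| < |A ∖ B| — true.
(c) central: |A| = 7, |A ∩ B| = 3; needs |A ∩ B| = 2 — false.

1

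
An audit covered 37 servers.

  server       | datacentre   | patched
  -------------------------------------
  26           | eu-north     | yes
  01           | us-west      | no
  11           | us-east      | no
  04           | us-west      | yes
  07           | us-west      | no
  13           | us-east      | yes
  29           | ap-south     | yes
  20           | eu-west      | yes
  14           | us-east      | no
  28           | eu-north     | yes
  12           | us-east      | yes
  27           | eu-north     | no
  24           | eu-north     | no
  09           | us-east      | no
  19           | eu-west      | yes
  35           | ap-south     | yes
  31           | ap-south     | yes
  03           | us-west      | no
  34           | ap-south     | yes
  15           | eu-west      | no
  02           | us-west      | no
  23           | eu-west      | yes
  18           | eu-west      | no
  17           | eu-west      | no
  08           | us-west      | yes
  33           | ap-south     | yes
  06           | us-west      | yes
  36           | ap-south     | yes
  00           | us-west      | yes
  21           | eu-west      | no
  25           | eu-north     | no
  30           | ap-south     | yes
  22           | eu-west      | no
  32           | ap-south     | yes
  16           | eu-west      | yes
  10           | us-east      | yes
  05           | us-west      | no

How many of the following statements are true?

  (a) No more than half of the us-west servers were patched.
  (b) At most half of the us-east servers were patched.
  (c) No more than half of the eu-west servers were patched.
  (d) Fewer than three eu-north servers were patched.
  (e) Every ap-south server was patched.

5

(a) us-west: |A| = 9, |A ∩ B| = 4; needs |A ∩ B| ≤ |A ∖ B| — true.
(b) us-east: |A| = 6, |A ∩ B| = 3; needs |A ∩ B| ≤ |A ∖ B| — true.
(c) eu-west: |A| = 9, |A ∩ B| = 4; needs |A ∩ B| ≤ |A ∖ B| — true.
(d) eu-north: |A| = 5, |A ∩ B| = 2; needs |A ∩ B| < 3 — true.
(e) ap-south: |A| = 8, |A ∩ B| = 8; needs A ⊆ B, i.e. every element of A is in B (|A ∖ B| = 0) — true.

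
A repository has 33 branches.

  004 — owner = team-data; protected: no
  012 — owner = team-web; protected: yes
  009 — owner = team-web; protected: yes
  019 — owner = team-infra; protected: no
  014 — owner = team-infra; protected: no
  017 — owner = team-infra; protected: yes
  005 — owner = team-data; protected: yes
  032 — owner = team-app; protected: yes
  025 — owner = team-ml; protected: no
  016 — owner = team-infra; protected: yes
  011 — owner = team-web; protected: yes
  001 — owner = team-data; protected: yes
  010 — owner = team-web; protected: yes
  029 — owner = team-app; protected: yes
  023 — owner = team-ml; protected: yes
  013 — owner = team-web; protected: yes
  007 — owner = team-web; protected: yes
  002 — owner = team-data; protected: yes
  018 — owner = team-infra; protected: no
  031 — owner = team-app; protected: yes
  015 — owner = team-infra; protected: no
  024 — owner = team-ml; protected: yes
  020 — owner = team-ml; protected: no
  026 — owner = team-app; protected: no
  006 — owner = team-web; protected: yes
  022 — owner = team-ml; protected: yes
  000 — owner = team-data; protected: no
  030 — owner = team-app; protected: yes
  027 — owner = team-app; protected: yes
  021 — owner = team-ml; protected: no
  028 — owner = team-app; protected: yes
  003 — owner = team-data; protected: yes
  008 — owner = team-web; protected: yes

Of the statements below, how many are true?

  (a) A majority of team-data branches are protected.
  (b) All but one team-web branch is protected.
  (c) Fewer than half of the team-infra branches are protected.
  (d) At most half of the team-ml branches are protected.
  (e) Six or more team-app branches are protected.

4

(a) team-data: |A| = 6, |A ∩ B| = 4; needs |A ∩ B| > |A ∖ B| — true.
(b) team-web: |A| = 8, |A ∩ B| = 8; needs |A ∖ B| = 1 — false.
(c) team-infra: |A| = 6, |A ∩ B| = 2; needs |A ∩ B| < |A ∖ B| — true.
(d) team-ml: |A| = 6, |A ∩ B| = 3; needs |A ∩ B| ≤ |A ∖ B| — true.
(e) team-app: |A| = 7, |A ∩ B| = 6; needs |A ∩ B| ≥ 6 — true.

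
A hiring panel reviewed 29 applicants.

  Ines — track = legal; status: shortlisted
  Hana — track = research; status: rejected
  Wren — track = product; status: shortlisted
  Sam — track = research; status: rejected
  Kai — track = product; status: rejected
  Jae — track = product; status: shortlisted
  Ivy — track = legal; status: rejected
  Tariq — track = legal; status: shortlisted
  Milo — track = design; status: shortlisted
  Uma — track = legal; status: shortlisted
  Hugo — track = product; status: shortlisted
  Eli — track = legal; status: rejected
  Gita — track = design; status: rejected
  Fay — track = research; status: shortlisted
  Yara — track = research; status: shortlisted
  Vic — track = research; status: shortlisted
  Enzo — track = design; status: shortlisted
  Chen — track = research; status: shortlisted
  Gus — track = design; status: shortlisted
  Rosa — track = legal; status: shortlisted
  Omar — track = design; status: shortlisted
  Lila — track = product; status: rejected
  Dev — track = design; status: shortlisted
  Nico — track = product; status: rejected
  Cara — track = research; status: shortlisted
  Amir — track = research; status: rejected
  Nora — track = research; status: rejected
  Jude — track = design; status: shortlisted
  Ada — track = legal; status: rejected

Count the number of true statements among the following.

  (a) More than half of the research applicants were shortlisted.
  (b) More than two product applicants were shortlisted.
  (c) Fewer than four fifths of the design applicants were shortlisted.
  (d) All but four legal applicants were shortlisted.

(a) research: |A| = 9, |A ∩ B| = 5; needs |A ∩ B| > |A ∖ B| — true.
(b) product: |A| = 6, |A ∩ B| = 3; needs |A ∩ B| > 2 — true.
(c) design: |A| = 7, |A ∩ B| = 6; needs |A ∩ B| / |A| < 4/5 — false.
(d) legal: |A| = 7, |A ∩ B| = 4; needs |A ∖ B| = 4 — false.

2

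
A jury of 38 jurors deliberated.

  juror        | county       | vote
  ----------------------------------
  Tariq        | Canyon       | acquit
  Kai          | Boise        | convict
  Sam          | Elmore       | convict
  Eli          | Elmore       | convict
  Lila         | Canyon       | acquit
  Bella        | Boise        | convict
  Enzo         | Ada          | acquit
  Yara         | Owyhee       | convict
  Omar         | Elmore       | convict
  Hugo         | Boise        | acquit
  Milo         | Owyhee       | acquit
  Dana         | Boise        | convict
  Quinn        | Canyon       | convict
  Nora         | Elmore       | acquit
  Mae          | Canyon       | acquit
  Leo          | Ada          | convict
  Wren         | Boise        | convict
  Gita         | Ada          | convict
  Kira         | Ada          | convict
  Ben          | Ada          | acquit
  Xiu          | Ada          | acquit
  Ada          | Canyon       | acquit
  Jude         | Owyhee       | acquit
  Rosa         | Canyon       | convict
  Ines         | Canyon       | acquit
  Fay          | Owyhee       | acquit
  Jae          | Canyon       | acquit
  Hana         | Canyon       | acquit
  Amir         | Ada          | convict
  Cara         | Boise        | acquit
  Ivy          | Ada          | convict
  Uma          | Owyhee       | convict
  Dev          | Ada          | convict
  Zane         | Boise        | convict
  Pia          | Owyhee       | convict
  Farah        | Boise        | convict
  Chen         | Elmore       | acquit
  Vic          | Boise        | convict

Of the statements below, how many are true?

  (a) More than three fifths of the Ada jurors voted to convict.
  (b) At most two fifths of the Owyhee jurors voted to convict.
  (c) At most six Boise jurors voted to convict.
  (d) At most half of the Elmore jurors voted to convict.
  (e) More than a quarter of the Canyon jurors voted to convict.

(a) Ada: |A| = 9, |A ∩ B| = 6; needs |A ∩ B| / |A| > 3/5 — true.
(b) Owyhee: |A| = 6, |A ∩ B| = 3; needs |A ∩ B| / |A| ≤ 2/5 — false.
(c) Boise: |A| = 9, |A ∩ B| = 7; needs |A ∩ B| ≤ 6 — false.
(d) Elmore: |A| = 5, |A ∩ B| = 3; needs |A ∩ B| ≤ |A ∖ B| — false.
(e) Canyon: |A| = 9, |A ∩ B| = 2; needs |A ∩ B| / |A| > 1/4 — false.

1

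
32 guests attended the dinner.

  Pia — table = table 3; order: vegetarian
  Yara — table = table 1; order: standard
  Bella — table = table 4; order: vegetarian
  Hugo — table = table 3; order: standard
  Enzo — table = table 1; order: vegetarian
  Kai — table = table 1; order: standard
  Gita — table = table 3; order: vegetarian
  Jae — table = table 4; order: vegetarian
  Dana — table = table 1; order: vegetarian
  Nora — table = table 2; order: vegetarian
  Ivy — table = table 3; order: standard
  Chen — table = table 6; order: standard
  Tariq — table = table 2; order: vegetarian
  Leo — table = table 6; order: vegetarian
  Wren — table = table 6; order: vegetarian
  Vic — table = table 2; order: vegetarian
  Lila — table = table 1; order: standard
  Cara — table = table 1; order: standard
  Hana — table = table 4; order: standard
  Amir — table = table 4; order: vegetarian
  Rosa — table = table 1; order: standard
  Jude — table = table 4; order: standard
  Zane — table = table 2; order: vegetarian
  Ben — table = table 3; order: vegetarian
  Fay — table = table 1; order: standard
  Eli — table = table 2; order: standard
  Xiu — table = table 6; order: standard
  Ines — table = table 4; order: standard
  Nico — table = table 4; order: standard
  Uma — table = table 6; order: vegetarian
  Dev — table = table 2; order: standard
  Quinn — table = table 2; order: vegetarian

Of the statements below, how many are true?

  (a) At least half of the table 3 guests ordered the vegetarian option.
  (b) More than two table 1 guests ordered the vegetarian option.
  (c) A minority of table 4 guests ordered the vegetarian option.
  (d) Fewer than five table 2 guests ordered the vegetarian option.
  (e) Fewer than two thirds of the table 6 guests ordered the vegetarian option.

(a) table 3: |A| = 5, |A ∩ B| = 3; needs |A ∩ B| ≥ |A ∖ B| — true.
(b) table 1: |A| = 8, |A ∩ B| = 2; needs |A ∩ B| > 2 — false.
(c) table 4: |A| = 7, |A ∩ B| = 3; needs |A ∩ B| < |A ∖ B| — true.
(d) table 2: |A| = 7, |A ∩ B| = 5; needs |A ∩ B| < 5 — false.
(e) table 6: |A| = 5, |A ∩ B| = 3; needs |A ∩ B| / |A| < 2/3 — true.

3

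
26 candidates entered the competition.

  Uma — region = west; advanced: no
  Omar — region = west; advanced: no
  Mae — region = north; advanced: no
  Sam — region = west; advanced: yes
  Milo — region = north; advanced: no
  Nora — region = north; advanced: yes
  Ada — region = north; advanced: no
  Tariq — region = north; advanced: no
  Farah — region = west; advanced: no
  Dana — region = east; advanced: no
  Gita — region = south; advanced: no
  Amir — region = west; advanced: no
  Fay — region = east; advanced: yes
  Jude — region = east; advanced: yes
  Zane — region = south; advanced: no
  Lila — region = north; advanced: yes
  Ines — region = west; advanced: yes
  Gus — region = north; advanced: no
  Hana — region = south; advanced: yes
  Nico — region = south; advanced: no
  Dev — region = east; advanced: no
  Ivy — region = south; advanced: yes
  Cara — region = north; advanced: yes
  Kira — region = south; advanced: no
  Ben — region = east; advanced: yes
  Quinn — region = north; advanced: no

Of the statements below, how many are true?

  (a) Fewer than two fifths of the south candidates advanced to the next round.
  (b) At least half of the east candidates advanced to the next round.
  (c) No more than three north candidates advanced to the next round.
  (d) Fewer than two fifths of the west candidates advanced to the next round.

4

(a) south: |A| = 6, |A ∩ B| = 2; needs |A ∩ B| / |A| < 2/5 — true.
(b) east: |A| = 5, |A ∩ B| = 3; needs |A ∩ B| ≥ |A ∖ B| — true.
(c) north: |A| = 9, |A ∩ B| = 3; needs |A ∩ B| ≤ 3 — true.
(d) west: |A| = 6, |A ∩ B| = 2; needs |A ∩ B| / |A| < 2/5 — true.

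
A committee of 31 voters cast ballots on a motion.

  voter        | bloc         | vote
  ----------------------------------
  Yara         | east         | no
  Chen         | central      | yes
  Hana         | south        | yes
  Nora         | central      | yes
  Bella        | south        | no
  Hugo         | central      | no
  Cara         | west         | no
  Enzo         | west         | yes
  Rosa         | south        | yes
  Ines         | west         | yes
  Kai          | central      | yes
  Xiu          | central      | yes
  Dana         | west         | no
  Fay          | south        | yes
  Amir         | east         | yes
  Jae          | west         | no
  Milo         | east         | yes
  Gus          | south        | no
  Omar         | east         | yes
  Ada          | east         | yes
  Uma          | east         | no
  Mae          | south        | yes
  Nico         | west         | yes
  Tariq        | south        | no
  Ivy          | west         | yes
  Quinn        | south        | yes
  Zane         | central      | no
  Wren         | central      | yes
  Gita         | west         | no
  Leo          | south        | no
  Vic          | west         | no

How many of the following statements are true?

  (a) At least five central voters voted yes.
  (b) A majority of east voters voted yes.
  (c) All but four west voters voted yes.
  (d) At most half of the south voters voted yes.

(a) central: |A| = 7, |A ∩ B| = 5; needs |A ∩ B| ≥ 5 — true.
(b) east: |A| = 6, |A ∩ B| = 4; needs |A ∩ B| > |A ∖ B| — true.
(c) west: |A| = 9, |A ∩ B| = 4; needs |A ∖ B| = 4 — false.
(d) south: |A| = 9, |A ∩ B| = 5; needs |A ∩ B| ≤ |A ∖ B| — false.

2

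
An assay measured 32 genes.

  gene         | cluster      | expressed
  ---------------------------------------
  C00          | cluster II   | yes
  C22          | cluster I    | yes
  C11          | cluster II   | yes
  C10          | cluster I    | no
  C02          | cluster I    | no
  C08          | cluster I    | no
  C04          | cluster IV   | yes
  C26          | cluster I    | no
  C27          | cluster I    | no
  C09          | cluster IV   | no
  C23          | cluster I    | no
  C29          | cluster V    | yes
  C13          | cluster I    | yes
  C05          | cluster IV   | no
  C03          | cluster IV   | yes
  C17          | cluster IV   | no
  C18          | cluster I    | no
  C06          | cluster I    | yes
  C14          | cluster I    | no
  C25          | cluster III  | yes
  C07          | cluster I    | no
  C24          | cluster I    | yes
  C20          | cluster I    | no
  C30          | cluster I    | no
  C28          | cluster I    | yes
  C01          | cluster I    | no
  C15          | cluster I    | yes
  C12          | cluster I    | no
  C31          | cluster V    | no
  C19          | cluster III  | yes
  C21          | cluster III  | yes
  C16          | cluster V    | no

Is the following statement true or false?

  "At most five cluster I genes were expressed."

Truth condition: |A ∩ B| ≤ 5.
|A| = 19, |A ∩ B| = 6, |A ∖ B| = 13.
|A ∩ B| = 6, so the statement is false.

False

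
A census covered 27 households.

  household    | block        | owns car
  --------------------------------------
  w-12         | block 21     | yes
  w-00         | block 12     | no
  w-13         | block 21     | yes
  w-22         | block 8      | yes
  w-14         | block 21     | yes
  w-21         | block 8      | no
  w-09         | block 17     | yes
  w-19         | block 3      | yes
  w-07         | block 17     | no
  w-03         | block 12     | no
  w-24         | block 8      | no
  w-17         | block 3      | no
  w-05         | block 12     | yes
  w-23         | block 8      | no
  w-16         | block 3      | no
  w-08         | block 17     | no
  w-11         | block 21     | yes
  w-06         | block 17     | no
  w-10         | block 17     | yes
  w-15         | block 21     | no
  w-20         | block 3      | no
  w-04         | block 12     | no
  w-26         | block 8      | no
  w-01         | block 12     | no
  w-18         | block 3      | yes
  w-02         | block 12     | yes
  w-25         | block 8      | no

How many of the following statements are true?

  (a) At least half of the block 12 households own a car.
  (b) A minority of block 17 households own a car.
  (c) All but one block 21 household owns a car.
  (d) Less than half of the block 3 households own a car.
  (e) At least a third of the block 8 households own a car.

3

(a) block 12: |A| = 6, |A ∩ B| = 2; needs |A ∩ B| ≥ |A ∖ B| — false.
(b) block 17: |A| = 5, |A ∩ B| = 2; needs |A ∩ B| < |A ∖ B| — true.
(c) block 21: |A| = 5, |A ∩ B| = 4; needs |A ∖ B| = 1 — true.
(d) block 3: |A| = 5, |A ∩ B| = 2; needs |A ∩ B| < |A ∖ B| — true.
(e) block 8: |A| = 6, |A ∩ B| = 1; needs |A ∩ B| / |A| ≥ 1/3 — false.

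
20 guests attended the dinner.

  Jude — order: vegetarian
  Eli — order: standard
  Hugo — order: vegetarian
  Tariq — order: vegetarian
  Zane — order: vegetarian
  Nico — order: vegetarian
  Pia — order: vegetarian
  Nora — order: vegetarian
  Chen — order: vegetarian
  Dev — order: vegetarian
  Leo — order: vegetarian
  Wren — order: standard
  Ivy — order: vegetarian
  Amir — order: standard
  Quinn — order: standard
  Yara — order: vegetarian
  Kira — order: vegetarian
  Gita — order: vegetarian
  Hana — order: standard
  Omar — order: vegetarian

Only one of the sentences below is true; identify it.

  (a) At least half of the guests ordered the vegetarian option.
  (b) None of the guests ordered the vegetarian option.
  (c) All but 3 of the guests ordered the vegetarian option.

|A| = 20, |A ∩ B| = 15, |A ∖ B| = 5.
(a) requires |A ∩ B| ≥ |A ∖ B|: true.
(b) requires A ∩ B = ∅ (|A ∩ B| = 0): false.
(c) requires |A ∖ B| = 3: false.

(a)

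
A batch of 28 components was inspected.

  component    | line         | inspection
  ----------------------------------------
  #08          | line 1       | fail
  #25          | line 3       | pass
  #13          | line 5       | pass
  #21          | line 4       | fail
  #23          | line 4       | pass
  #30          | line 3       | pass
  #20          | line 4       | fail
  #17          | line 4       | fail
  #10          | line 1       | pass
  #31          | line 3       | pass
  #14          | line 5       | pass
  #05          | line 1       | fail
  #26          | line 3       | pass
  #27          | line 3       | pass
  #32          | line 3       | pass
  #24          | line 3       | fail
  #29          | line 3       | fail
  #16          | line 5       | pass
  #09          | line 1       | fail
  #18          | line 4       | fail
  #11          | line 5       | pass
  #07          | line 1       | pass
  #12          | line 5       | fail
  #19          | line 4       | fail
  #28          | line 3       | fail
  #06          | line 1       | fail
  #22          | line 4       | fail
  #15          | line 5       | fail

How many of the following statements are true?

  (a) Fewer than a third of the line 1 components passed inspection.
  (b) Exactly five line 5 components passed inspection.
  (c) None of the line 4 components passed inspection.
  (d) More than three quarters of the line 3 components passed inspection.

(a) line 1: |A| = 6, |A ∩ B| = 2; needs |A ∩ B| / |A| < 1/3 — false.
(b) line 5: |A| = 6, |A ∩ B| = 4; needs |A ∩ B| = 5 — false.
(c) line 4: |A| = 7, |A ∩ B| = 1; needs A ∩ B = ∅ (|A ∩ B| = 0) — false.
(d) line 3: |A| = 9, |A ∩ B| = 6; needs |A ∩ B| / |A| > 3/4 — false.

0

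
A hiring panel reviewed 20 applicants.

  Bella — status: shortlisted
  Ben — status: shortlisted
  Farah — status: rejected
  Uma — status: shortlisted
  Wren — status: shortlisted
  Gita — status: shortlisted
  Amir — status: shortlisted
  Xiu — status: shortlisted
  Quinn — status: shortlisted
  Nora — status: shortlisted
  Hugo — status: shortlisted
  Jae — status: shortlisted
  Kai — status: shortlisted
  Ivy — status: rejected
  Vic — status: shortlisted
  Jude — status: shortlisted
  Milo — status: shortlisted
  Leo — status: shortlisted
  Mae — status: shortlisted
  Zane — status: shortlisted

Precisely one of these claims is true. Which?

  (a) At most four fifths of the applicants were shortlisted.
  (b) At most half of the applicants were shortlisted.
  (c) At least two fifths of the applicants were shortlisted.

(c)

|A| = 20, |A ∩ B| = 18, |A ∖ B| = 2.
(a) requires |A ∩ B| / |A| ≤ 4/5: false.
(b) requires |A ∩ B| ≤ |A ∖ B|: false.
(c) requires |A ∩ B| / |A| ≥ 2/5: true.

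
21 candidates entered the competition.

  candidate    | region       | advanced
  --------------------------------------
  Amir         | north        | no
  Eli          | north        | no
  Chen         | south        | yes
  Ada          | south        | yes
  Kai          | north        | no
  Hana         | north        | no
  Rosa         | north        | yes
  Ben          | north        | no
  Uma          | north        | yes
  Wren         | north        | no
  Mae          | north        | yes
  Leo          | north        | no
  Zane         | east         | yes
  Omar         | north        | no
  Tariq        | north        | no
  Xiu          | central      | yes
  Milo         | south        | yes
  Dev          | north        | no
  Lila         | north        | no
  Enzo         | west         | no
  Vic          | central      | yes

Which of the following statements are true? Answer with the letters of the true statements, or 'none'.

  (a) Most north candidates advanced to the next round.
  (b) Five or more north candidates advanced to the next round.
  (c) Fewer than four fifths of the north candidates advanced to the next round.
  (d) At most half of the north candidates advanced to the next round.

(c), (d)

|A| = 14, |A ∩ B| = 3, |A ∖ B| = 11.
(a) |A ∩ B| > |A ∖ B|: fails.
(b) |A ∩ B| ≥ 5: fails.
(c) |A ∩ B| / |A| < 4/5: holds.
(d) |A ∩ B| ≤ |A ∖ B|: holds.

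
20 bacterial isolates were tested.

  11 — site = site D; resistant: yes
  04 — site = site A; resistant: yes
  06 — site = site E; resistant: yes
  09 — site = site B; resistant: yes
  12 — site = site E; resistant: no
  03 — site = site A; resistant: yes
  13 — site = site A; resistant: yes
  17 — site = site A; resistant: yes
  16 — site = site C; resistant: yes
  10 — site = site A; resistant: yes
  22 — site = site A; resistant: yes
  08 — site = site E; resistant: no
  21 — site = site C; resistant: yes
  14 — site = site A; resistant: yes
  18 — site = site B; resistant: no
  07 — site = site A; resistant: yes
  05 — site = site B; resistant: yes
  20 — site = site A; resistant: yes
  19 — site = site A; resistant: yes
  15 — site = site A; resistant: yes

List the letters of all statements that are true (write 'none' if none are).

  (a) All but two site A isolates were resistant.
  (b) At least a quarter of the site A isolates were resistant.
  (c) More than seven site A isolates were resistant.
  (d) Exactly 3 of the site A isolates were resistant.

(b), (c)

|A| = 11, |A ∩ B| = 11, |A ∖ B| = 0.
(a) |A ∖ B| = 2: fails.
(b) |A ∩ B| / |A| ≥ 1/4: holds.
(c) |A ∩ B| > 7: holds.
(d) |A ∩ B| = 3: fails.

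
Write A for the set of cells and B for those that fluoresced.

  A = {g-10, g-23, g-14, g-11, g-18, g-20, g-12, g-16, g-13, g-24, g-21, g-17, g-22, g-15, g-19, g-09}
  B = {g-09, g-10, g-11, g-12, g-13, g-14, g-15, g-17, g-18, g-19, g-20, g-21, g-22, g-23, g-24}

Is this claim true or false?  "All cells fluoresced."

The determiner here denotes the relation: A ⊆ B, i.e. every element of A is in B (|A ∖ B| = 0).
|A| = 16, |A ∩ B| = 15, |A ∖ B| = 1.
So the statement is false.

False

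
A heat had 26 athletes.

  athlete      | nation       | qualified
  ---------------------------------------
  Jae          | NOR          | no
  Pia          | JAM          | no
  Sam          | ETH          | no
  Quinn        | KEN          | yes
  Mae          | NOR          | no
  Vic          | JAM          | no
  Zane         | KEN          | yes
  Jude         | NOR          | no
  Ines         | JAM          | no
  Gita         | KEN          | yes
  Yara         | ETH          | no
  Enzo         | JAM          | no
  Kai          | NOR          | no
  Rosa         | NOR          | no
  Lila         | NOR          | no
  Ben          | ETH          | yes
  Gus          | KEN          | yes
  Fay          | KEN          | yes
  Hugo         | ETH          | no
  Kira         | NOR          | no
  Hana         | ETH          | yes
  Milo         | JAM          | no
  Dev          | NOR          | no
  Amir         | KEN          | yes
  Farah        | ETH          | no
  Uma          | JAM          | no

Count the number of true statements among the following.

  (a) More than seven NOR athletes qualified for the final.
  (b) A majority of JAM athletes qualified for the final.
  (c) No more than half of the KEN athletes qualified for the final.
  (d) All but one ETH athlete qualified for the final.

(a) NOR: |A| = 8, |A ∩ B| = 0; needs |A ∩ B| > 7 — false.
(b) JAM: |A| = 6, |A ∩ B| = 0; needs |A ∩ B| > |A ∖ B| — false.
(c) KEN: |A| = 6, |A ∩ B| = 6; needs |A ∩ B| ≤ |A ∖ B| — false.
(d) ETH: |A| = 6, |A ∩ B| = 2; needs |A ∖ B| = 1 — false.

0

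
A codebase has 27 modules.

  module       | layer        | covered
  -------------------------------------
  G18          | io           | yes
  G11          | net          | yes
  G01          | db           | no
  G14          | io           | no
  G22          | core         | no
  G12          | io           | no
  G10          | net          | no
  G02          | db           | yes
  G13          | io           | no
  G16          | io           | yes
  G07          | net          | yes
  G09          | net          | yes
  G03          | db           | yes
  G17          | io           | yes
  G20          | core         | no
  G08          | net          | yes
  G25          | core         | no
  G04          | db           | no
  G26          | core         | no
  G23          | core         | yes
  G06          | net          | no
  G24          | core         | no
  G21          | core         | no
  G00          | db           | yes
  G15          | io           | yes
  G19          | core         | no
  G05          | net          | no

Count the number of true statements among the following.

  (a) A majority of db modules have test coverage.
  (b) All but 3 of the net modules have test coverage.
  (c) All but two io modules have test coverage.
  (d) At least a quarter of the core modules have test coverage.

(a) db: |A| = 5, |A ∩ B| = 3; needs |A ∩ B| > |A ∖ B| — true.
(b) net: |A| = 7, |A ∩ B| = 4; needs |A ∖ B| = 3 — true.
(c) io: |A| = 7, |A ∩ B| = 4; needs |A ∖ B| = 2 — false.
(d) core: |A| = 8, |A ∩ B| = 1; needs |A ∩ B| / |A| ≥ 1/4 — false.

2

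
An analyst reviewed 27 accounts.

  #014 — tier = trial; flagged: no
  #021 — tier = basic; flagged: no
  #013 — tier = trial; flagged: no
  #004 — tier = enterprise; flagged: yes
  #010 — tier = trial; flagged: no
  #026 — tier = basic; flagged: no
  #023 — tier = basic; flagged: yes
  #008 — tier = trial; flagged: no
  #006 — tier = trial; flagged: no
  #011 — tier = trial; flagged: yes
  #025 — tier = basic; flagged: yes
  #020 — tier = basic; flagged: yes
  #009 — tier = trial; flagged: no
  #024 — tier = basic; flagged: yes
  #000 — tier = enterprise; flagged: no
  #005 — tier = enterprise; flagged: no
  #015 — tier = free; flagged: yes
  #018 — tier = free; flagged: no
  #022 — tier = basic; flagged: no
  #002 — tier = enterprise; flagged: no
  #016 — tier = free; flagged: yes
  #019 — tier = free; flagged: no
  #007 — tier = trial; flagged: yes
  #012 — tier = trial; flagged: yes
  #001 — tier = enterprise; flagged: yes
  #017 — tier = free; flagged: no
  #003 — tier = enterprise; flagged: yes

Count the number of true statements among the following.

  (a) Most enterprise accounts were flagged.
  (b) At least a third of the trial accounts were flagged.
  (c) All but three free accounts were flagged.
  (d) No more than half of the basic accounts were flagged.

2

(a) enterprise: |A| = 6, |A ∩ B| = 3; needs |A ∩ B| > |A ∖ B| — false.
(b) trial: |A| = 9, |A ∩ B| = 3; needs |A ∩ B| / |A| ≥ 1/3 — true.
(c) free: |A| = 5, |A ∩ B| = 2; needs |A ∖ B| = 3 — true.
(d) basic: |A| = 7, |A ∩ B| = 4; needs |A ∩ B| ≤ |A ∖ B| — false.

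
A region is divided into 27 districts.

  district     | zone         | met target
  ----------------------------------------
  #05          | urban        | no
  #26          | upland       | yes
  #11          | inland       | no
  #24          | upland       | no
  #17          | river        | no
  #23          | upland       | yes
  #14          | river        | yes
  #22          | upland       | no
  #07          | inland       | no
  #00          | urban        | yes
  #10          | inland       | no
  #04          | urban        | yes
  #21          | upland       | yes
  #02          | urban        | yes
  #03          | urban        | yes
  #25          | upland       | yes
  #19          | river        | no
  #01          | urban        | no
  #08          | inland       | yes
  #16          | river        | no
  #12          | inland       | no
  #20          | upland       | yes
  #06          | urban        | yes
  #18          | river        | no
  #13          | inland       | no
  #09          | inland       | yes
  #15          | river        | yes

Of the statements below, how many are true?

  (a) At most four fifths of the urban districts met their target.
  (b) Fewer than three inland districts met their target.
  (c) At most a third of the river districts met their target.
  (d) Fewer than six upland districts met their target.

(a) urban: |A| = 7, |A ∩ B| = 5; needs |A ∩ B| / |A| ≤ 4/5 — true.
(b) inland: |A| = 7, |A ∩ B| = 2; needs |A ∩ B| < 3 — true.
(c) river: |A| = 6, |A ∩ B| = 2; needs |A ∩ B| / |A| ≤ 1/3 — true.
(d) upland: |A| = 7, |A ∩ B| = 5; needs |A ∩ B| < 6 — true.

4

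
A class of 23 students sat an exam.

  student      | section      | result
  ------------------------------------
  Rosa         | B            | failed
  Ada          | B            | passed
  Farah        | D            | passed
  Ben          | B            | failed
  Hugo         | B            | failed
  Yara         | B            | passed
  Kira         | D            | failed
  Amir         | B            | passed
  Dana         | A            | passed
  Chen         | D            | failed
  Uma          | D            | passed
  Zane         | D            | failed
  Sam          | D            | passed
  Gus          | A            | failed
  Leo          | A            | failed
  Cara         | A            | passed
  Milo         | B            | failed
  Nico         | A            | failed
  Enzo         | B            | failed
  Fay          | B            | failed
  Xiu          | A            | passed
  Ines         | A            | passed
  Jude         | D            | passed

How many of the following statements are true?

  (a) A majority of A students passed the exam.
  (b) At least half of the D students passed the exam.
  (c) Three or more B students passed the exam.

(a) A: |A| = 7, |A ∩ B| = 4; needs |A ∩ B| > |A ∖ B| — true.
(b) D: |A| = 7, |A ∩ B| = 4; needs |A ∩ B| ≥ |A ∖ B| — true.
(c) B: |A| = 9, |A ∩ B| = 3; needs |A ∩ B| ≥ 3 — true.

3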